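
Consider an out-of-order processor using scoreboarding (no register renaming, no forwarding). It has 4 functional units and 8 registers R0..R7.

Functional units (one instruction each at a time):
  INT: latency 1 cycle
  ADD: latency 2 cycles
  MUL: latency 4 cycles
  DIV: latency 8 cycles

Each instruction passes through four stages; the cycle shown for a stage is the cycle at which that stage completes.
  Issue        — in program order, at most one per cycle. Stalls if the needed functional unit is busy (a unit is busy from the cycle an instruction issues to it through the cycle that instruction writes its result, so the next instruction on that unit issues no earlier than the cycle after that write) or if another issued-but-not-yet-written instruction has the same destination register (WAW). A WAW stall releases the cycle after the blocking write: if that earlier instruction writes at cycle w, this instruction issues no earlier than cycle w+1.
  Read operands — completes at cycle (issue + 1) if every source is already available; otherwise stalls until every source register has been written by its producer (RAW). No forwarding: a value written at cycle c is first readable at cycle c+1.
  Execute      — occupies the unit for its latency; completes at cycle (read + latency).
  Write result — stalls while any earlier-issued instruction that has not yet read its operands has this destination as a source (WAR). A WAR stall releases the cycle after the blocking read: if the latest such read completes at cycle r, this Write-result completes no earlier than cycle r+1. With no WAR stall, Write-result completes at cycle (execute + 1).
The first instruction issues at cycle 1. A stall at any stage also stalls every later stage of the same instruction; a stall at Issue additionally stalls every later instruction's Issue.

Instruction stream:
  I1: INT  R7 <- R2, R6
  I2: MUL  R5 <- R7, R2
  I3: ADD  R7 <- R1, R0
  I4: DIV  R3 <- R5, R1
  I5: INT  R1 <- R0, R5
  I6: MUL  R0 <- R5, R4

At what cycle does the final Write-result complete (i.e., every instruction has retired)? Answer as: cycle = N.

cycle = 20

[I1] 1/2/3/4
[I2] 2/5/9/10  (RAW R7: wait I1 write@4)
[I3] 5/6/8/9  (WAW R7: wait I1 write@4)
[I4] 6/11/19/20  (RAW R5: wait I2 write@10)
[I5] 7/11/12/13  (RAW R5: wait I2 write@10)
[I6] 11/12/16/17  (struct: MUL busy until I2 writes@10)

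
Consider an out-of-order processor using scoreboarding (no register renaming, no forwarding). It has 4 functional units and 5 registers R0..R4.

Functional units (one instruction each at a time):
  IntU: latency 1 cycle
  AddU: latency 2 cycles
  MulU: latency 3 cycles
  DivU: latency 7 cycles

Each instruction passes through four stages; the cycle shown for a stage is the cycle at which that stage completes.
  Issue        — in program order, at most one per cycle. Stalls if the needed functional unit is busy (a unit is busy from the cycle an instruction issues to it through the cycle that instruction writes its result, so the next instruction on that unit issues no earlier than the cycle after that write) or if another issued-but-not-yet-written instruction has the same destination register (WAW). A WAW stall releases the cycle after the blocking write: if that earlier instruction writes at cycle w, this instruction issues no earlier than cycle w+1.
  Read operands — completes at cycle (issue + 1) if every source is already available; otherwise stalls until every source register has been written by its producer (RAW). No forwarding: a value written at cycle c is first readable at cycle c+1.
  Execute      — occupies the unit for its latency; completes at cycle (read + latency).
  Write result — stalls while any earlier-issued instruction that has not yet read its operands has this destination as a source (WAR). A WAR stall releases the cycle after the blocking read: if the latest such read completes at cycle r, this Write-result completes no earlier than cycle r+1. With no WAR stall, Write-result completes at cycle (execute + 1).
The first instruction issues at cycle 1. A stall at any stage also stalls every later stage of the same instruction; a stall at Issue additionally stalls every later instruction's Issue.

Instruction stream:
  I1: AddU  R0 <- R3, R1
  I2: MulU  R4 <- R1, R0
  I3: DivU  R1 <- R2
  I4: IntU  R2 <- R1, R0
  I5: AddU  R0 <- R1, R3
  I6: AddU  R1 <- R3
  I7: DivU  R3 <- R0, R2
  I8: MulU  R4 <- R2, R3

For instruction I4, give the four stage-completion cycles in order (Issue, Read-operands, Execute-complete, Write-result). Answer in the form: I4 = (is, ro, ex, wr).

t=1  issue I1 (AddU)
t=2  I1 read-ops; issue I2 (MulU)
t=3  issue I3 (DivU)
t=4  I1 finished on AddU; I3 read-ops; issue I4 (IntU)
t=5  I1→R0
t=6  I2 read-ops; issue I5 (AddU)
t=9  I2 finished on MulU
t=10  I2→R4
t=11  I3 finished on DivU
t=12  I3→R1
t=13  I4 read-ops; I5 read-ops
t=14  I4 finished on IntU
t=15  I4→R2; I5 finished on AddU
t=16  I5→R0
t=17  issue I6 (AddU)
t=18  I6 read-ops; issue I7 (DivU)
t=19  I7 read-ops; issue I8 (MulU)
t=20  I6 finished on AddU
t=21  I6→R1
t=26  I7 finished on DivU
t=27  I7→R3
t=28  I8 read-ops
t=31  I8 finished on MulU
t=32  I8→R4

I4 = (4, 13, 14, 15)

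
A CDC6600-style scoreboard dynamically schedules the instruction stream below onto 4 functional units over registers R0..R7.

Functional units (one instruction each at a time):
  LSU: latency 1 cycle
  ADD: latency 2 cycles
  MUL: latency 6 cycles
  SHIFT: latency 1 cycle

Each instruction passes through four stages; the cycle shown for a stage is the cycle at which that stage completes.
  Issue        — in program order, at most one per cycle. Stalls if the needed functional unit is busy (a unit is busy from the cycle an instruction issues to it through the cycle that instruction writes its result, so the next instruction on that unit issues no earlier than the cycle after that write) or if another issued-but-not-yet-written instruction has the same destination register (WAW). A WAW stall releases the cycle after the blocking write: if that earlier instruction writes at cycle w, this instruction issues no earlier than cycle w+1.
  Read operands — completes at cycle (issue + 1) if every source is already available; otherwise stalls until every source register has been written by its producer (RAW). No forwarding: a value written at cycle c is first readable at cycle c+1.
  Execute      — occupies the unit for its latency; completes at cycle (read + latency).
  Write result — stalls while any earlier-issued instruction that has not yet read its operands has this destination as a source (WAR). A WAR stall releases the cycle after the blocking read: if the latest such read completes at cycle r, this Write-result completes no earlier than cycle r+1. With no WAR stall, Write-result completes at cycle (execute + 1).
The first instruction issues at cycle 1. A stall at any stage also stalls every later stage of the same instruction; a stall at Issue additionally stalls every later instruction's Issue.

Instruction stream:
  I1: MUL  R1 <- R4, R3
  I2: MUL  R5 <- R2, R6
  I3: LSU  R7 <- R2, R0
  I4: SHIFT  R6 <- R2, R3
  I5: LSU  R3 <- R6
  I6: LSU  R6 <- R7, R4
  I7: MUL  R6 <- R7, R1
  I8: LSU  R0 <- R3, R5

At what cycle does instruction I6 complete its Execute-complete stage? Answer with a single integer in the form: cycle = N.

I1 -> (1, 2, 8, 9)
I2 -> (10, 11, 17, 18)  // struct: MUL busy until I1 writes@9
I3 -> (11, 12, 13, 14)
I4 -> (12, 13, 14, 15)
I5 -> (15, 16, 17, 18)  // struct: LSU busy until I3 writes@14
I6 -> (19, 20, 21, 22)  // struct: LSU busy until I5 writes@18
I7 -> (23, 24, 30, 31)  // WAW R6: wait I6 write@22
I8 -> (24, 25, 26, 27)

cycle = 21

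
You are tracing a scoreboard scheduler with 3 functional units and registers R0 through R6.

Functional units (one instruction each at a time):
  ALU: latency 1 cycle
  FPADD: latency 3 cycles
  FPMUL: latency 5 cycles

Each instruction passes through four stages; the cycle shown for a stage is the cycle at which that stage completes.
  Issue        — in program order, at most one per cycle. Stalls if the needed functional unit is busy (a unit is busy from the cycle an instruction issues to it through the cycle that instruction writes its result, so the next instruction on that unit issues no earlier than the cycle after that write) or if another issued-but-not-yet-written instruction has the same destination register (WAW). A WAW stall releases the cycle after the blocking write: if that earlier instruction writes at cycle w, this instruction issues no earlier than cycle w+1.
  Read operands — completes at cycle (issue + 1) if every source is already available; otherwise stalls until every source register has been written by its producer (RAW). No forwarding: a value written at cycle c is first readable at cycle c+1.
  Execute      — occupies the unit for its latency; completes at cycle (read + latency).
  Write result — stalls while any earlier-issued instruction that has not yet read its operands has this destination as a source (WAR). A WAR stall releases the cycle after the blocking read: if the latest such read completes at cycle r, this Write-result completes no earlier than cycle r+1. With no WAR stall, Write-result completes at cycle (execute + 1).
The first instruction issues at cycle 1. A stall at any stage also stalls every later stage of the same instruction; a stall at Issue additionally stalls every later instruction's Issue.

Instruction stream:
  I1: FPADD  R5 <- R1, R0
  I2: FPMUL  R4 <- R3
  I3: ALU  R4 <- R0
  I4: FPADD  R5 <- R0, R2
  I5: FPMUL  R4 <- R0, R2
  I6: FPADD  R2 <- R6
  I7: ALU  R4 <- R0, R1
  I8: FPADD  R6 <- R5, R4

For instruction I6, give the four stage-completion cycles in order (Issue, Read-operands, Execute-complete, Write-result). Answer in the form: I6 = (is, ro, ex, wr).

c1: I1→FPADD
c2: I1 RO; I2→FPMUL
c3: I2 RO
c5: I1 EX
c6: I1 WR R5
c8: I2 EX
c9: I2 WR R4
c10: I3→ALU
c11: I3 RO; I4→FPADD
c12: I3 EX; I4 RO
c13: I3 WR R4
c14: I5→FPMUL
c15: I4 EX; I5 RO
c16: I4 WR R5
c17: I6→FPADD
c18: I6 RO
c20: I5 EX
c21: I5 WR R4; I6 EX
c22: I6 WR R2; I7→ALU
c23: I7 RO; I8→FPADD
c24: I7 EX
c25: I7 WR R4
c26: I8 RO
c29: I8 EX
c30: I8 WR R6

I6 = (17, 18, 21, 22)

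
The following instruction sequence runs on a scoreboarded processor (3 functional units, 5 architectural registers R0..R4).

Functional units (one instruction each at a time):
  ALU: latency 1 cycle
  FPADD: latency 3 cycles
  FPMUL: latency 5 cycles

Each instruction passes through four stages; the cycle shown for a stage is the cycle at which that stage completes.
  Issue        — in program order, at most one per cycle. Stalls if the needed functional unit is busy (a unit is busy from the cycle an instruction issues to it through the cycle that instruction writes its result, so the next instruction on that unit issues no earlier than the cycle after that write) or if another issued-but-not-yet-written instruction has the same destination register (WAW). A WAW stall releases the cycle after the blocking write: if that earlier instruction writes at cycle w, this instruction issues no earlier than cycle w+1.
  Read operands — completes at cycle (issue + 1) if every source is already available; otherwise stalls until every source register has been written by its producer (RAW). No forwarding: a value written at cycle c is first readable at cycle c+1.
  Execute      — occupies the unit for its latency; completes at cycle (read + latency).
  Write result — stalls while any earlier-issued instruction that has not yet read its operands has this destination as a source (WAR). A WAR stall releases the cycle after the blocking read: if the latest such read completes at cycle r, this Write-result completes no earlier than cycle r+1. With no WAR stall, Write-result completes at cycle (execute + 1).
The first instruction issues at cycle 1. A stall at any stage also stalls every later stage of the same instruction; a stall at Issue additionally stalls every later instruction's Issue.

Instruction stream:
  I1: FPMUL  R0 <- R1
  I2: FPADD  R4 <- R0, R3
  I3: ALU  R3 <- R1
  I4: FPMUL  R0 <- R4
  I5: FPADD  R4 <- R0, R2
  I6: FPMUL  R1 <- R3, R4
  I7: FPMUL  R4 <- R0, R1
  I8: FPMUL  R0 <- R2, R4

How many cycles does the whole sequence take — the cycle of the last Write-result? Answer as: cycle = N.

cycle 1: I1 issues→FPMUL
cycle 2: I1 reads | I2 issues→FPADD
cycle 3: I3 issues→ALU
cycle 4: I3 reads
cycle 5: I3 exec-done
cycle 7: I1 exec-done
cycle 8: I1 writes R0
cycle 9: I2 reads | I4 issues→FPMUL
cycle 10: I3 writes R3
cycle 12: I2 exec-done
cycle 13: I2 writes R4
cycle 14: I4 reads | I5 issues→FPADD
cycle 19: I4 exec-done
cycle 20: I4 writes R0
cycle 21: I5 reads | I6 issues→FPMUL
cycle 24: I5 exec-done
cycle 25: I5 writes R4
cycle 26: I6 reads
cycle 31: I6 exec-done
cycle 32: I6 writes R1
cycle 33: I7 issues→FPMUL
cycle 34: I7 reads
cycle 39: I7 exec-done
cycle 40: I7 writes R4
cycle 41: I8 issues→FPMUL
cycle 42: I8 reads
cycle 47: I8 exec-done
cycle 48: I8 writes R0

cycle = 48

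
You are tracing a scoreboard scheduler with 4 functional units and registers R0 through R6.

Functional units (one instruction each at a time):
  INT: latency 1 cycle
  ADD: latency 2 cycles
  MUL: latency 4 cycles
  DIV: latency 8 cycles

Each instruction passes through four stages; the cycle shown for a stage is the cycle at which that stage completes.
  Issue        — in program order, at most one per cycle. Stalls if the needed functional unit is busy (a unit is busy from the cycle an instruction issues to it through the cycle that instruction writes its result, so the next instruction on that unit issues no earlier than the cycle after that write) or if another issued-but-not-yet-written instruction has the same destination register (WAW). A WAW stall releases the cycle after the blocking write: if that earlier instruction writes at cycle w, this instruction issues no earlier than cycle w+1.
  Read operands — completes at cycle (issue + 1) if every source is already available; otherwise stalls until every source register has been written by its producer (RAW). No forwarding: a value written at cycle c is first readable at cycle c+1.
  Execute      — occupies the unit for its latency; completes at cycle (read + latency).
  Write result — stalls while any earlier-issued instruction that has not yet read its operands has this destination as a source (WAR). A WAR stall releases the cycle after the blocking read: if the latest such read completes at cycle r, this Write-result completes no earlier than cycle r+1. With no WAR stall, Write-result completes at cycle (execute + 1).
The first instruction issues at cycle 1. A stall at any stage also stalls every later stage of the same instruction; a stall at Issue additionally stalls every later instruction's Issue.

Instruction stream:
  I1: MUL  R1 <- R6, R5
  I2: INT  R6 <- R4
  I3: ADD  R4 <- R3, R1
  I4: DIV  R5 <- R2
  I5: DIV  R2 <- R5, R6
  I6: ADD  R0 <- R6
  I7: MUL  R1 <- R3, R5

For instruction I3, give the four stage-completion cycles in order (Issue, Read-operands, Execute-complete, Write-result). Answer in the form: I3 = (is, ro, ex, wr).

I1: IS=1 RO=2 EX=6 WR=7
I2: IS=2 RO=3 EX=4 WR=5
I3: IS=3 RO=8 EX=10 WR=11  [RAW R1: wait I1 write@7]
I4: IS=4 RO=5 EX=13 WR=14
I5: IS=15 RO=16 EX=24 WR=25  [struct: DIV busy until I4 writes@14]
I6: IS=16 RO=17 EX=19 WR=20
I7: IS=17 RO=18 EX=22 WR=23

I3 = (3, 8, 10, 11)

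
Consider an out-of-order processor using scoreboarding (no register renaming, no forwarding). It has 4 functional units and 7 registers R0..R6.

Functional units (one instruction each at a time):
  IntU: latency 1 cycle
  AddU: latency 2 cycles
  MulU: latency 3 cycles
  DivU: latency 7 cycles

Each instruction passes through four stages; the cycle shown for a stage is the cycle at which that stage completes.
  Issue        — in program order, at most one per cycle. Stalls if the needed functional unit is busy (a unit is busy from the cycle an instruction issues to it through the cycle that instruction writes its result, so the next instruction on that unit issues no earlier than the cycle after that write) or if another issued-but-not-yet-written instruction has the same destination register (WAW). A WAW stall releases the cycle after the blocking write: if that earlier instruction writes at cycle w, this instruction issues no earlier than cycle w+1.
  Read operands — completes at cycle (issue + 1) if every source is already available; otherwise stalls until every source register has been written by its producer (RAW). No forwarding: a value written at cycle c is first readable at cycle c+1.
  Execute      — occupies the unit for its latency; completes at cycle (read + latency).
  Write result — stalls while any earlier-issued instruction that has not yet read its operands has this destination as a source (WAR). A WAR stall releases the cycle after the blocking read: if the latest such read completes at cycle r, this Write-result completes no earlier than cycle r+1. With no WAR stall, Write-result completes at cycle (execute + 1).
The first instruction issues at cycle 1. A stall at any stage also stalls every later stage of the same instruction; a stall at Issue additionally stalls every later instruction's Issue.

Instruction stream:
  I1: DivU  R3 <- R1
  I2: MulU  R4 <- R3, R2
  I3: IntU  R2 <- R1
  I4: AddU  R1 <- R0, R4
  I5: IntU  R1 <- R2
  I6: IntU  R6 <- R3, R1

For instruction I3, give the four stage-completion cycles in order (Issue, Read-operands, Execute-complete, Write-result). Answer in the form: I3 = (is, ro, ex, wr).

c1: I1 issues→DivU
c2: I1 reads · I2 issues→MulU
c3: I3 issues→IntU
c4: I3 reads · I4 issues→AddU
c5: I3 exec-done
c9: I1 exec-done
c10: I1 writes R3
c11: I2 reads
c12: I3 writes R2
c14: I2 exec-done
c15: I2 writes R4
c16: I4 reads
c18: I4 exec-done
c19: I4 writes R1
c20: I5 issues→IntU
c21: I5 reads
c22: I5 exec-done
c23: I5 writes R1
c24: I6 issues→IntU
c25: I6 reads
c26: I6 exec-done
c27: I6 writes R6

I3 = (3, 4, 5, 12)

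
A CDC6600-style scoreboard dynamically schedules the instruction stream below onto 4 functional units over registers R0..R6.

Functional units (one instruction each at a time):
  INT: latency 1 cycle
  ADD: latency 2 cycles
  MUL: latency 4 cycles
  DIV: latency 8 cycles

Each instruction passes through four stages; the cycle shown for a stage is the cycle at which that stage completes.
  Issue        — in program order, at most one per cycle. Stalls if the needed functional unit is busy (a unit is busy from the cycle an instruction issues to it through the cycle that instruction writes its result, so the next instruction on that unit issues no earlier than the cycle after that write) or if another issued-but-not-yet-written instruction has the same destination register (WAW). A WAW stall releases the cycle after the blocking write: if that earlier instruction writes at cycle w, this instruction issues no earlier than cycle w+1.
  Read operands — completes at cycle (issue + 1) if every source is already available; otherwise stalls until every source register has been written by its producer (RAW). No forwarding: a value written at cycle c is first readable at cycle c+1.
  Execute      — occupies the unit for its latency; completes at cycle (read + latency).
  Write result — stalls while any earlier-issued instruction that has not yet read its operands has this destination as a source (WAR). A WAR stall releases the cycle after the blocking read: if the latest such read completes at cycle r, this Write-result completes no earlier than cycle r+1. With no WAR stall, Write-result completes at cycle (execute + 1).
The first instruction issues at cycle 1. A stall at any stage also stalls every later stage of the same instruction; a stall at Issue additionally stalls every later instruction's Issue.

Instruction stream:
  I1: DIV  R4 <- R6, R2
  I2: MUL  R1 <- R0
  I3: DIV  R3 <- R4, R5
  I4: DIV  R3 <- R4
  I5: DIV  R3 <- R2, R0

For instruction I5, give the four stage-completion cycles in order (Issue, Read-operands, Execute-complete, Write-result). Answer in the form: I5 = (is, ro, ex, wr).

I1: IS=1 RO=2 EX=10 WR=11
I2: IS=2 RO=3 EX=7 WR=8
I3: IS=12 RO=13 EX=21 WR=22  [struct: DIV busy until I1 writes@11]
I4: IS=23 RO=24 EX=32 WR=33  [struct: DIV busy until I3 writes@22]
I5: IS=34 RO=35 EX=43 WR=44  [struct: DIV busy until I4 writes@33]

I5 = (34, 35, 43, 44)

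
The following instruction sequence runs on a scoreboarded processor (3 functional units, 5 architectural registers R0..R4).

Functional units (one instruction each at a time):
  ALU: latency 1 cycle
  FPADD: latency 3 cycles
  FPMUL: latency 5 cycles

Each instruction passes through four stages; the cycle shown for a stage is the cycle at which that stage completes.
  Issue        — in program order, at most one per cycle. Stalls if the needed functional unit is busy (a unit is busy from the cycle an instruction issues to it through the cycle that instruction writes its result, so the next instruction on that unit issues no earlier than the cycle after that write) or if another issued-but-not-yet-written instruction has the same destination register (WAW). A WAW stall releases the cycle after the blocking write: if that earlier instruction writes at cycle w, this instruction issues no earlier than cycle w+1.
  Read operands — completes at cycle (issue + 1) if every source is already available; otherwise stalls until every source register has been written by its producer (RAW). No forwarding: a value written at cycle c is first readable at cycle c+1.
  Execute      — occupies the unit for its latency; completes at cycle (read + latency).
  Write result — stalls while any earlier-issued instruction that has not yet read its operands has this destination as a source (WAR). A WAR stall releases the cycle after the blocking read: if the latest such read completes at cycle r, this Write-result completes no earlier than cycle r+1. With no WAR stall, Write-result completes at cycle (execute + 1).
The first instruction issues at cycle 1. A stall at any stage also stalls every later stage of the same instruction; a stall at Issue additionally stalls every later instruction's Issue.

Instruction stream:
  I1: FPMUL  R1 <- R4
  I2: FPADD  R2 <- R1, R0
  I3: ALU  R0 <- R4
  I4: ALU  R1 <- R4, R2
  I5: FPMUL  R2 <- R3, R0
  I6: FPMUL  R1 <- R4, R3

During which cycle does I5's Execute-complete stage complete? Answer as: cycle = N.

1) issue 1, read 2, done 7, write 8
2) issue 2, read 9, done 12, write 13  <RAW R1: wait I1 write@8>
3) issue 3, read 4, done 5, write 10  <WAR R0: wait I2 read@9>
4) issue 11, read 14, done 15, write 16  <struct: ALU busy until I3 writes@10 / RAW R2: wait I2 write@13>
5) issue 14, read 15, done 20, write 21  <WAW R2: wait I2 write@13>
6) issue 22, read 23, done 28, write 29  <struct: FPMUL busy until I5 writes@21>

cycle = 20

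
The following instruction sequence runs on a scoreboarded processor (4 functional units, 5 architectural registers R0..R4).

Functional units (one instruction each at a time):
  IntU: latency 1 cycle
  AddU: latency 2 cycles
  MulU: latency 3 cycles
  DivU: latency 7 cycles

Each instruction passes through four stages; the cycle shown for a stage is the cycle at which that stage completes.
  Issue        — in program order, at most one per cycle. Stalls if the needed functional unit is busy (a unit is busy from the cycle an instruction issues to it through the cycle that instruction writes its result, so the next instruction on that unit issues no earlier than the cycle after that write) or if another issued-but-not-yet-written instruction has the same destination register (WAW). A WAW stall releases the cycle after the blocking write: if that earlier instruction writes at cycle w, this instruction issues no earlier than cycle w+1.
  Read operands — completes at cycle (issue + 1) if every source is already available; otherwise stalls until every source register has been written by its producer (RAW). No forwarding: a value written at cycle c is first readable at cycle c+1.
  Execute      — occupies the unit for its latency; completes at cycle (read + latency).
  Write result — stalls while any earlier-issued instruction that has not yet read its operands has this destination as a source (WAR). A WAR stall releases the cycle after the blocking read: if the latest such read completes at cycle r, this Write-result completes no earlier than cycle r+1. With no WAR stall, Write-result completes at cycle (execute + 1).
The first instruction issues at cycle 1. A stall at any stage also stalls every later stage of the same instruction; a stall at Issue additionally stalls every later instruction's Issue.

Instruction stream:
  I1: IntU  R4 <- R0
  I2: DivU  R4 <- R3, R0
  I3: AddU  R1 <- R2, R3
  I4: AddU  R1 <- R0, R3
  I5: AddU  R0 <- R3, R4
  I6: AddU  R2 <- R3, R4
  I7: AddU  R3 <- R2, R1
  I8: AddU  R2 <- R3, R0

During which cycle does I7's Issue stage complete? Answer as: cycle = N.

cycle = 26

[1] I1 issues→IntU
[2] I1 reads
[3] I1 exec-done
[4] I1 writes R4
[5] I2 issues→DivU
[6] I2 reads; I3 issues→AddU
[7] I3 reads
[9] I3 exec-done
[10] I3 writes R1
[11] I4 issues→AddU
[12] I4 reads
[13] I2 exec-done
[14] I2 writes R4; I4 exec-done
[15] I4 writes R1
[16] I5 issues→AddU
[17] I5 reads
[19] I5 exec-done
[20] I5 writes R0
[21] I6 issues→AddU
[22] I6 reads
[24] I6 exec-done
[25] I6 writes R2
[26] I7 issues→AddU
[27] I7 reads
[29] I7 exec-done
[30] I7 writes R3
[31] I8 issues→AddU
[32] I8 reads
[34] I8 exec-done
[35] I8 writes R2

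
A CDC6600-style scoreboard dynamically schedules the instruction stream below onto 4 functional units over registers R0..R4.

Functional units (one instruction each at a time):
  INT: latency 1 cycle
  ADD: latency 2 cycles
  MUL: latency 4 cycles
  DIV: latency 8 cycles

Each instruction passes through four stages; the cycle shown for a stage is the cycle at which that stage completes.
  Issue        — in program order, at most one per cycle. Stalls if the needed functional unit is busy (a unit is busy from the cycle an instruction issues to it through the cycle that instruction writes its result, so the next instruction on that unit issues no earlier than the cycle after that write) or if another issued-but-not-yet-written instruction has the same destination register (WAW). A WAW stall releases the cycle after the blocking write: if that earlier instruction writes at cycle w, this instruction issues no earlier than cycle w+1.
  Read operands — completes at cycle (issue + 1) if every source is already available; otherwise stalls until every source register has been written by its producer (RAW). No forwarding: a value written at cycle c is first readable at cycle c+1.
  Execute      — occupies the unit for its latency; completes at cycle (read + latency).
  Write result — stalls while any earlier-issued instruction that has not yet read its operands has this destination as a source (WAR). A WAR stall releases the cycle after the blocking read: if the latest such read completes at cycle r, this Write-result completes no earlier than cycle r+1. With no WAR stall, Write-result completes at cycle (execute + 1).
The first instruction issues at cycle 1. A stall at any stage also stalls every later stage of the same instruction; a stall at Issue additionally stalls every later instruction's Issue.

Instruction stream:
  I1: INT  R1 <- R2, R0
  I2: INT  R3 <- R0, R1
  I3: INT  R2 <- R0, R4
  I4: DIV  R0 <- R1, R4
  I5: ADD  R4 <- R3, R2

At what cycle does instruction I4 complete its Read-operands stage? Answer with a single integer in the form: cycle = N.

cycle = 11

1) issue 1, read 2, done 3, write 4
2) issue 5, read 6, done 7, write 8  <struct: INT busy until I1 writes@4>
3) issue 9, read 10, done 11, write 12  <struct: INT busy until I2 writes@8>
4) issue 10, read 11, done 19, write 20
5) issue 11, read 13, done 15, write 16  <RAW R2: wait I3 write@12>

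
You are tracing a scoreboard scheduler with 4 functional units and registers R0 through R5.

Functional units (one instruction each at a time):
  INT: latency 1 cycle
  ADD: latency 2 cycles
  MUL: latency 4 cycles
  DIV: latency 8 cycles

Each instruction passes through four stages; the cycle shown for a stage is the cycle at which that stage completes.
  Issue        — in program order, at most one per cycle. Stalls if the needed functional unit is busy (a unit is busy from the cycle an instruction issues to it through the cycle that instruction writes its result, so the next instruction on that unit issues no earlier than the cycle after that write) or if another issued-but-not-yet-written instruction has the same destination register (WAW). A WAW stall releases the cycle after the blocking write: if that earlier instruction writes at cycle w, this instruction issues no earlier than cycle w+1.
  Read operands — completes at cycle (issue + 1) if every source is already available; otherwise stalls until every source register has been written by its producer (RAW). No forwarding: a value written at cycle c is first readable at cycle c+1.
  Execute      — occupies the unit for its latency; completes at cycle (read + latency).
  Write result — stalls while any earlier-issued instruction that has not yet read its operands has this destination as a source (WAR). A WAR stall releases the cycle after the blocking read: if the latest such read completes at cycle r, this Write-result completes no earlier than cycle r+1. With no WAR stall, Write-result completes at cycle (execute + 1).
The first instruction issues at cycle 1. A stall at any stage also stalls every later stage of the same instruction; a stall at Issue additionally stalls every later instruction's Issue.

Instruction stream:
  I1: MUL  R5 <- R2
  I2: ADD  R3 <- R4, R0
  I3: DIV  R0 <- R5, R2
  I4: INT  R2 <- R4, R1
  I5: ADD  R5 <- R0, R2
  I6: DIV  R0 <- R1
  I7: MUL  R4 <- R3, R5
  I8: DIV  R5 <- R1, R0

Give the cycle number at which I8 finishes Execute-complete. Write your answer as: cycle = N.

I1 -> (1, 2, 6, 7)
I2 -> (2, 3, 5, 6)
I3 -> (3, 8, 16, 17)  // RAW R5: wait I1 write@7
I4 -> (4, 5, 6, 9)  // WAR R2: wait I3 read@8
I5 -> (8, 18, 20, 21)  // WAW R5: wait I1 write@7, RAW R0: wait I3 write@17
I6 -> (18, 19, 27, 28)  // struct: DIV busy until I3 writes@17
I7 -> (19, 22, 26, 27)  // RAW R5: wait I5 write@21
I8 -> (29, 30, 38, 39)  // struct: DIV busy until I6 writes@28

cycle = 38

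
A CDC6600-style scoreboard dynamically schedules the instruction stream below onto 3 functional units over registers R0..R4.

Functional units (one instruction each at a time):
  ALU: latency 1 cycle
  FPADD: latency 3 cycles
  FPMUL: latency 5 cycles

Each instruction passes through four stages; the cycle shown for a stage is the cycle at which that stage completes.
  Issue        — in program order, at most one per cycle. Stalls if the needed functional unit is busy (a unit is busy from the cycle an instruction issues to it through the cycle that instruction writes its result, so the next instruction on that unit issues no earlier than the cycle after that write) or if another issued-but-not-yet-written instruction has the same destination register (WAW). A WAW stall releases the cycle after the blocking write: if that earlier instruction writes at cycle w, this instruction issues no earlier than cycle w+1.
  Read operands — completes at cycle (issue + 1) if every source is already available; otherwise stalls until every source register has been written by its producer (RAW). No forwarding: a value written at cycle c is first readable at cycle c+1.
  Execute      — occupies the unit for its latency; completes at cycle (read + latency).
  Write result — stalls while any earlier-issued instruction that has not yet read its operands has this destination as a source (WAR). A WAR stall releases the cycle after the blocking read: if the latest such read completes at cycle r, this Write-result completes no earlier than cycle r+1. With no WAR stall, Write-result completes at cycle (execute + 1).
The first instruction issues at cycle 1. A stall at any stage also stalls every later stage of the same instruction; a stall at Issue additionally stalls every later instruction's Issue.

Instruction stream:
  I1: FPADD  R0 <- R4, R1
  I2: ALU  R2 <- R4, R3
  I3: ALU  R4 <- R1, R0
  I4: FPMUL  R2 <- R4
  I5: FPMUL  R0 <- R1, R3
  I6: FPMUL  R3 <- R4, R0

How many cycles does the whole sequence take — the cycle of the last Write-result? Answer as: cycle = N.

cycle = 32

  I1 | 1 | 2 | 5 | 6
  I2 | 2 | 3 | 4 | 5
  I3 | 6 | 7 | 8 | 9   struct: ALU busy until I2 writes@5
  I4 | 7 | 10 | 15 | 16   RAW R4: wait I3 write@9
  I5 | 17 | 18 | 23 | 24   struct: FPMUL busy until I4 writes@16
  I6 | 25 | 26 | 31 | 32   struct: FPMUL busy until I5 writes@24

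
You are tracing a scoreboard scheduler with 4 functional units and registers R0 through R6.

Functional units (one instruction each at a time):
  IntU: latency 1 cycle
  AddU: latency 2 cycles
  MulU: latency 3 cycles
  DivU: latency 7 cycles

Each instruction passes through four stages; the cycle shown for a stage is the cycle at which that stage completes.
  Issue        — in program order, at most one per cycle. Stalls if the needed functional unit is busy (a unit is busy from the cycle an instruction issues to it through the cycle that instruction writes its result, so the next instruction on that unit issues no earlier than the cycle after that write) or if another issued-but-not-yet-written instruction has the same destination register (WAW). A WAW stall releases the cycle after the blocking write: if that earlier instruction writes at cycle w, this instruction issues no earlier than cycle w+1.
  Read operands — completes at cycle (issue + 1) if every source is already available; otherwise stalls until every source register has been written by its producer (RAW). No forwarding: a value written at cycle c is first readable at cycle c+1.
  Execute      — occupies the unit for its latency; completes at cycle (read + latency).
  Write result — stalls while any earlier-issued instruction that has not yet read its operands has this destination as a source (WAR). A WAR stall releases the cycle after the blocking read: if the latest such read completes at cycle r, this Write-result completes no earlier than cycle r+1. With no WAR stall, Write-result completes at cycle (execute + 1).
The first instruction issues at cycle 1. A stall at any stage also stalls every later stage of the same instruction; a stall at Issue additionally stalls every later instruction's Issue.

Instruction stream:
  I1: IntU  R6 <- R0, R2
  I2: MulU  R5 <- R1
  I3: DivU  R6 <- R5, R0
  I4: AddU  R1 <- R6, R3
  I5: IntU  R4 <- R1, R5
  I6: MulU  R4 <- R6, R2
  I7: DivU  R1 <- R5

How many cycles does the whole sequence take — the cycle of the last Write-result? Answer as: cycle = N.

cycle = 34

c1: I1 issues→IntU
c2: I1 reads | I2 issues→MulU
c3: I1 exec-done | I2 reads
c4: I1 writes R6
c5: I3 issues→DivU
c6: I2 exec-done | I4 issues→AddU
c7: I2 writes R5 | I5 issues→IntU
c8: I3 reads
c15: I3 exec-done
c16: I3 writes R6
c17: I4 reads
c19: I4 exec-done
c20: I4 writes R1
c21: I5 reads
c22: I5 exec-done
c23: I5 writes R4
c24: I6 issues→MulU
c25: I6 reads | I7 issues→DivU
c26: I7 reads
c28: I6 exec-done
c29: I6 writes R4
c33: I7 exec-done
c34: I7 writes R1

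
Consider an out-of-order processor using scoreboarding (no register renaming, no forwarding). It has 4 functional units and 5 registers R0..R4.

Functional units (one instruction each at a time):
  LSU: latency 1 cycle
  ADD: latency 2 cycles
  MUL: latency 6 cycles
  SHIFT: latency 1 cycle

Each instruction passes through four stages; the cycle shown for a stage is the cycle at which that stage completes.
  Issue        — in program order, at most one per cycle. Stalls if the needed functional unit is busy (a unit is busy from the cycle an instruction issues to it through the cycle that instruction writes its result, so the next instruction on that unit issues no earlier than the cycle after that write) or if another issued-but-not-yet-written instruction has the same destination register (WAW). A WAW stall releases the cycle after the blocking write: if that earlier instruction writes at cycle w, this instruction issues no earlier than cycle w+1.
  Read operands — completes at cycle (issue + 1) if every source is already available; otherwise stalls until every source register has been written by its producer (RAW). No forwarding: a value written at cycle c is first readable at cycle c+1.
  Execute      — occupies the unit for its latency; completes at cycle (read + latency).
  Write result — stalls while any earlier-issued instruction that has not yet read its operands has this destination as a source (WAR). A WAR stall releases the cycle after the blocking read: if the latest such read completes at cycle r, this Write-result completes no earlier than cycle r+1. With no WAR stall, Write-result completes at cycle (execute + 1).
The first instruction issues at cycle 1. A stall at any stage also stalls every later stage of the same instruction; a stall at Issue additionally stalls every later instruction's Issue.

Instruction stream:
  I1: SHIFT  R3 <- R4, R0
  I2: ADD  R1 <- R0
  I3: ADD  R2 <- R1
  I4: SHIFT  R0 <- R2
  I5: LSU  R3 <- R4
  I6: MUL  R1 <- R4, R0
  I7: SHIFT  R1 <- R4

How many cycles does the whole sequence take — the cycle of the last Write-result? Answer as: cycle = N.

cycle = 26

cycle 1: I1 issues→SHIFT
cycle 2: I1 reads, I2 issues→ADD
cycle 3: I1 exec-done, I2 reads
cycle 4: I1 writes R3
cycle 5: I2 exec-done
cycle 6: I2 writes R1
cycle 7: I3 issues→ADD
cycle 8: I3 reads, I4 issues→SHIFT
cycle 9: I5 issues→LSU
cycle 10: I3 exec-done, I5 reads, I6 issues→MUL
cycle 11: I3 writes R2, I5 exec-done
cycle 12: I4 reads, I5 writes R3
cycle 13: I4 exec-done
cycle 14: I4 writes R0
cycle 15: I6 reads
cycle 21: I6 exec-done
cycle 22: I6 writes R1
cycle 23: I7 issues→SHIFT
cycle 24: I7 reads
cycle 25: I7 exec-done
cycle 26: I7 writes R1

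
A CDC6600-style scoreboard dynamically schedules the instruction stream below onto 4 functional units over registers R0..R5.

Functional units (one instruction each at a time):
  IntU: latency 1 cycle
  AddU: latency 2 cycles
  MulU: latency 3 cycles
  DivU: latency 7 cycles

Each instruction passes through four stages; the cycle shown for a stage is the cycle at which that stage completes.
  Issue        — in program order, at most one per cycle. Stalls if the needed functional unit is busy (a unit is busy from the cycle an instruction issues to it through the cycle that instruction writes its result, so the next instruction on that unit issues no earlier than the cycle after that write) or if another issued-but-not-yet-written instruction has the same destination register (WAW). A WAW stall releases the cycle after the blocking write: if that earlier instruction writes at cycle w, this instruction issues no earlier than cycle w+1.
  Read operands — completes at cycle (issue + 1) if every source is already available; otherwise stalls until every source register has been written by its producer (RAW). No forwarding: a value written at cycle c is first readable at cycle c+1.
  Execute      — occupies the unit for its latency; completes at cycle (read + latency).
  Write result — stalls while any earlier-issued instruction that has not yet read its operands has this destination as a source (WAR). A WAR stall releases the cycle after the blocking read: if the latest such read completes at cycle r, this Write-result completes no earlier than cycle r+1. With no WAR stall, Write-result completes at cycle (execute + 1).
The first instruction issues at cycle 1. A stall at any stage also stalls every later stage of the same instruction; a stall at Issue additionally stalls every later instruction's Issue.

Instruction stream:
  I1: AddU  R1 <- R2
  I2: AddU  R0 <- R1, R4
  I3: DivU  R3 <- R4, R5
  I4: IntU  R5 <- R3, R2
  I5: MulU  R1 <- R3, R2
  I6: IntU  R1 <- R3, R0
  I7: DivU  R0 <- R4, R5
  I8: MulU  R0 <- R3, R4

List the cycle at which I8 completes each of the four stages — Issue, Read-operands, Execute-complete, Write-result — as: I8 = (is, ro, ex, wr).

I8 = (33, 34, 37, 38)

t=1  I1 issues→AddU
t=2  I1 reads
t=4  I1 exec-done
t=5  I1 writes R1
t=6  I2 issues→AddU
t=7  I2 reads, I3 issues→DivU
t=8  I3 reads, I4 issues→IntU
t=9  I2 exec-done, I5 issues→MulU
t=10  I2 writes R0
t=15  I3 exec-done
t=16  I3 writes R3
t=17  I4 reads, I5 reads
t=18  I4 exec-done
t=19  I4 writes R5
t=20  I5 exec-done
t=21  I5 writes R1
t=22  I6 issues→IntU
t=23  I6 reads, I7 issues→DivU
t=24  I6 exec-done, I7 reads
t=25  I6 writes R1
t=31  I7 exec-done
t=32  I7 writes R0
t=33  I8 issues→MulU
t=34  I8 reads
t=37  I8 exec-done
t=38  I8 writes R0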